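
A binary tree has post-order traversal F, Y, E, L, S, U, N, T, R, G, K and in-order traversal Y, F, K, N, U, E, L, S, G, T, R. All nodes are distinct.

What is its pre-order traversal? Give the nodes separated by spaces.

K Y F G N U S L E R T

The last element of post-order is the root; it splits in-order into left and right subtrees.
Root K: left subtree has 2 nodes {Y, F}, right has 8 {N, U, E, L, S, G, T, R}.
  Root Y: left subtree has 0 nodes { }, right has 1 {F}.
  Root G: left subtree has 5 nodes {N, U, E, L, S}, right has 2 {T, R}.
    Root N: left subtree has 0 nodes { }, right has 4 {U, E, L, S}.
      Root U: left subtree has 0 nodes { }, right has 3 {E, L, S}.
        Root S: left subtree has 2 nodes {E, L}, right has 0 { }.
          Root L: left subtree has 1 node {E}, right has 0 { }.
    Root R: left subtree has 1 node {T}, right has 0 { }.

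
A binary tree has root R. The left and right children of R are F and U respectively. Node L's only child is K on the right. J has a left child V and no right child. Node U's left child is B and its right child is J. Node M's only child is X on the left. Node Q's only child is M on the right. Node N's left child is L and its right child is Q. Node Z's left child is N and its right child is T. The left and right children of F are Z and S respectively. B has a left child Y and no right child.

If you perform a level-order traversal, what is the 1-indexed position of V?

Level-order visits nodes level by level from the root, left to right within each level.
Level 0: R
Level 1: F, U
Level 2: Z, S, B, J
Level 3: N, T, Y, V
Level 4: L, Q
Level 5: K, M
Level 6: X
Full level-order sequence: R, F, U, Z, S, B, J, N, T, Y, V, L, Q, K, M, X.

11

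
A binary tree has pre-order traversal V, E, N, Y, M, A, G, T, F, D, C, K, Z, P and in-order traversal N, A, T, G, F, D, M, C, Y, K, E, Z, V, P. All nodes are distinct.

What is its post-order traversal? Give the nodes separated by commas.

T, D, F, G, A, C, M, K, Y, N, Z, E, P, V

The first element of pre-order is the root; it splits in-order into left and right subtrees.
Root V: left subtree has 12 nodes {N, A, T, G, F, D, M, C, Y, K, E, Z}, right has 1 {P}.
  Root E: left subtree has 10 nodes {N, A, T, G, F, D, M, C, Y, K}, right has 1 {Z}.
    Root N: left subtree has 0 nodes { }, right has 9 {A, T, G, F, D, M, C, Y, K}.
      Root Y: left subtree has 7 nodes {A, T, G, F, D, M, C}, right has 1 {K}.
        Root M: left subtree has 5 nodes {A, T, G, F, D}, right has 1 {C}.
          Root A: left subtree has 0 nodes { }, right has 4 {T, G, F, D}.
            Root G: left subtree has 1 node {T}, right has 2 {F, D}.
              Root F: left subtree has 0 nodes { }, right has 1 {D}.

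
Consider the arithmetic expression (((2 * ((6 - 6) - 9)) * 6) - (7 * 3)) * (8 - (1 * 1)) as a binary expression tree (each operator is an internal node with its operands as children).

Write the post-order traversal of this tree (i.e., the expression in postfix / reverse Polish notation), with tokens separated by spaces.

2 6 6 - 9 - * 6 * 7 3 * - 8 1 1 * - *

Post-order on an expression tree gives postfix notation: for each operator, emit left operand, right operand, then the operator.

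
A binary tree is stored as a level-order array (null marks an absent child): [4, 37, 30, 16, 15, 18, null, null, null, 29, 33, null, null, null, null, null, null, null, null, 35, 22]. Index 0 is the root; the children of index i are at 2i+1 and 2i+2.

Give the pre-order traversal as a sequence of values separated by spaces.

4 37 16 15 29 35 22 33 30 18

Pre-order visits the node, then its left subtree, then its right subtree.
Visit 4.
At 4: go left to 37.
  Visit 37.
  At 37: go left to 16.
    16 is a leaf — visit 16.
  At 37: go right to 15.
    Visit 15.
    At 15: go left to 29.
      Visit 29.
      At 29: go left to 35.
        35 is a leaf — visit 35.
      At 29: go right to 22.
        22 is a leaf — visit 22.
    At 15: go right to 33.
      33 is a leaf — visit 33.
At 4: go right to 30.
  Visit 30.
  At 30: go left to 18.
    18 is a leaf — visit 18.
  At 30: no right child.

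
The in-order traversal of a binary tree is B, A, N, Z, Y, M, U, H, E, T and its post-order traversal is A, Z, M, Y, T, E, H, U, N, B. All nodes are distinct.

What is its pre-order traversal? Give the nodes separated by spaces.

B N A U Y Z M H E T

The last element of post-order is the root; it splits in-order into left and right subtrees.
Root B: left subtree has 0 nodes { }, right has 9 {A, N, Z, Y, M, U, H, E, T}.
  Root N: left subtree has 1 node {A}, right has 7 {Z, Y, M, U, H, E, T}.
    Root U: left subtree has 3 nodes {Z, Y, M}, right has 3 {H, E, T}.
      Root Y: left subtree has 1 node {Z}, right has 1 {M}.
      Root H: left subtree has 0 nodes { }, right has 2 {E, T}.
        Root E: left subtree has 0 nodes { }, right has 1 {T}.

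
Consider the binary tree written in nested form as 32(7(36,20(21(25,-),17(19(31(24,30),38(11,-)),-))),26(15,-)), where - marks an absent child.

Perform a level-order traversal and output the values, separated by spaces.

Level-order visits nodes level by level from the root, left to right within each level.
Level 0: 32
Level 1: 7, 26
Level 2: 36, 20, 15
Level 3: 21, 17
Level 4: 25, 19
Level 5: 31, 38
Level 6: 24, 30, 11

32 7 26 36 20 15 21 17 25 19 31 38 24 30 11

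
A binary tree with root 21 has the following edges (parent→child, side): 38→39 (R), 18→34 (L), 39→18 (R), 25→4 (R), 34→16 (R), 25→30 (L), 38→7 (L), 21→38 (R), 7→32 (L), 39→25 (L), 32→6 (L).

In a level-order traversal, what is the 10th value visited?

Level-order visits nodes level by level from the root, left to right within each level.
Level 0: 21
Level 1: 38
Level 2: 7, 39
Level 3: 32, 25, 18
Level 4: 6, 30, 4, 34
Level 5: 16
Full level-order sequence: 21, 38, 7, 39, 32, 25, 18, 6, 30, 4, 34, 16.

4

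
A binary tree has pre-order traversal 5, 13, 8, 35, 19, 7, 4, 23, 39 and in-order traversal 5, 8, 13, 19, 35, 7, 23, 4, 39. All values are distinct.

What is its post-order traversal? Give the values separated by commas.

8, 19, 23, 39, 4, 7, 35, 13, 5

The first element of pre-order is the root; it splits in-order into left and right subtrees.
Root 5: left subtree has 0 nodes { }, right has 8 {8, 13, 19, 35, 7, 23, 4, 39}.
  Root 13: left subtree has 1 node {8}, right has 6 {19, 35, 7, 23, 4, 39}.
    Root 35: left subtree has 1 node {19}, right has 4 {7, 23, 4, 39}.
      Root 7: left subtree has 0 nodes { }, right has 3 {23, 4, 39}.
        Root 4: left subtree has 1 node {23}, right has 1 {39}.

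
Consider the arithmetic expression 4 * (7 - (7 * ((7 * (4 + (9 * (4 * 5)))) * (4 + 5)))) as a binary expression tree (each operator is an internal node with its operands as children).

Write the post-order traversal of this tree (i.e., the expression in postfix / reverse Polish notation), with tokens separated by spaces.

4 7 7 7 4 9 4 5 * * + * 4 5 + * * - *

Post-order on an expression tree gives postfix notation: for each operator, emit left operand, right operand, then the operator.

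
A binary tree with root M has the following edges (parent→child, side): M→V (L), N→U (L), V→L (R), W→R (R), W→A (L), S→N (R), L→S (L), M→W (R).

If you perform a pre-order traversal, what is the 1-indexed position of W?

7

Pre-order visits the node, then its left subtree, then its right subtree.
Visit M.
At M: go left to V.
  Visit V.
  At V: no left child.
  At V: go right to L.
    Visit L.
    At L: go left to S.
      Visit S.
      At S: no left child.
      At S: go right to N.
        Visit N.
        At N: go left to U.
          U is a leaf — visit U.
        At N: no right child.
    At L: no right child.
At M: go right to W.
  Visit W.
  At W: go left to A.
    A is a leaf — visit A.
  At W: go right to R.
    R is a leaf — visit R.
Full pre-order sequence: M, V, L, S, N, U, W, A, R.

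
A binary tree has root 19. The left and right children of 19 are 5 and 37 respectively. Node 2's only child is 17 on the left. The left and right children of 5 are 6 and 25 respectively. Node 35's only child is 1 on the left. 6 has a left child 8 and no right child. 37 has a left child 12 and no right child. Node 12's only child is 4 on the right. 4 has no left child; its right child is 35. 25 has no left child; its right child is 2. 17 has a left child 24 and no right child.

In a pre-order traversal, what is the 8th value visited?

Pre-order visits the node, then its left subtree, then its right subtree.
Visit 19.
At 19: go left to 5.
  Visit 5.
  At 5: go left to 6.
    Visit 6.
    At 6: go left to 8.
      8 is a leaf — visit 8.
    At 6: no right child.
  At 5: go right to 25.
    Visit 25.
    At 25: no left child.
    At 25: go right to 2.
      Visit 2.
      At 2: go left to 17.
        Visit 17.
        At 17: go left to 24.
          24 is a leaf — visit 24.
        At 17: no right child.
      At 2: no right child.
At 19: go right to 37.
  Visit 37.
  At 37: go left to 12.
    Visit 12.
    At 12: no left child.
    At 12: go right to 4.
      Visit 4.
      At 4: no left child.
      At 4: go right to 35.
        Visit 35.
        At 35: go left to 1.
          1 is a leaf — visit 1.
        At 35: no right child.
  At 37: no right child.
Full pre-order sequence: 19, 5, 6, 8, 25, 2, 17, 24, 37, 12, 4, 35, 1.

24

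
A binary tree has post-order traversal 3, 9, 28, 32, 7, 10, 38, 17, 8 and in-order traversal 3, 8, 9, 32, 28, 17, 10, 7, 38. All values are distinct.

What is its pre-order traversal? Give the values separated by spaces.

The last element of post-order is the root; it splits in-order into left and right subtrees.
Root 8: left subtree has 1 node {3}, right has 7 {9, 32, 28, 17, 10, 7, 38}.
  Root 17: left subtree has 3 nodes {9, 32, 28}, right has 3 {10, 7, 38}.
    Root 32: left subtree has 1 node {9}, right has 1 {28}.
    Root 38: left subtree has 2 nodes {10, 7}, right has 0 { }.
      Root 10: left subtree has 0 nodes { }, right has 1 {7}.

8 3 17 32 9 28 38 10 7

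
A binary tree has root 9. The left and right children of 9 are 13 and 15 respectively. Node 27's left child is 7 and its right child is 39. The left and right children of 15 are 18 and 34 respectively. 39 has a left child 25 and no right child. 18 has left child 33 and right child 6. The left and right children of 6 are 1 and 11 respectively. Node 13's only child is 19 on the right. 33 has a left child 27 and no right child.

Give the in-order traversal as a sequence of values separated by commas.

In-order visits the left subtree, then the node, then the right subtree.
At 9: go left to 13.
  At 13: no left child.
  Visit 13.
  At 13: go right to 19.
    19 is a leaf — visit 19.
Visit 9.
At 9: go right to 15.
  At 15: go left to 18.
    At 18: go left to 33.
      At 33: go left to 27.
        At 27: go left to 7.
          7 is a leaf — visit 7.
        Visit 27.
        At 27: go right to 39.
          At 39: go left to 25.
            25 is a leaf — visit 25.
          Visit 39.
          At 39: no right child.
      Visit 33.
      At 33: no right child.
    Visit 18.
    At 18: go right to 6.
      At 6: go left to 1.
        1 is a leaf — visit 1.
      Visit 6.
      At 6: go right to 11.
        11 is a leaf — visit 11.
  Visit 15.
  At 15: go right to 34.
    34 is a leaf — visit 34.

13, 19, 9, 7, 27, 25, 39, 33, 18, 1, 6, 11, 15, 34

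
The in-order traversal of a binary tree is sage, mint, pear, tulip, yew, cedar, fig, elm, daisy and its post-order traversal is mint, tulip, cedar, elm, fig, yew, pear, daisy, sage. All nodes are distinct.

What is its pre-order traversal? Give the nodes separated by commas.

The last element of post-order is the root; it splits in-order into left and right subtrees.
Root sage: left subtree has 0 nodes { }, right has 8 {mint, pear, tulip, yew, cedar, fig, elm, daisy}.
  Root daisy: left subtree has 7 nodes {mint, pear, tulip, yew, cedar, fig, elm}, right has 0 { }.
    Root pear: left subtree has 1 node {mint}, right has 5 {tulip, yew, cedar, fig, elm}.
      Root yew: left subtree has 1 node {tulip}, right has 3 {cedar, fig, elm}.
        Root fig: left subtree has 1 node {cedar}, right has 1 {elm}.

sage, daisy, pear, mint, yew, tulip, fig, cedar, elm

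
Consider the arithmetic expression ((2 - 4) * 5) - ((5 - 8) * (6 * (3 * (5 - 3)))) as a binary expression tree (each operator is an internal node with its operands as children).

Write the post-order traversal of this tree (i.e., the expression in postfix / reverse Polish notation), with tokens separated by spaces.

2 4 - 5 * 5 8 - 6 3 5 3 - * * * -

Post-order on an expression tree gives postfix notation: for each operator, emit left operand, right operand, then the operator.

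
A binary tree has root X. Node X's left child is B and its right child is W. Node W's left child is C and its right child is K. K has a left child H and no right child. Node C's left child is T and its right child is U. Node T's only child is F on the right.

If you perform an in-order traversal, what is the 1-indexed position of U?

6

In-order visits the left subtree, then the node, then the right subtree.
At X: go left to B.
  B is a leaf — visit B.
Visit X.
At X: go right to W.
  At W: go left to C.
    At C: go left to T.
      At T: no left child.
      Visit T.
      At T: go right to F.
        F is a leaf — visit F.
    Visit C.
    At C: go right to U.
      U is a leaf — visit U.
  Visit W.
  At W: go right to K.
    At K: go left to H.
      H is a leaf — visit H.
    Visit K.
    At K: no right child.
Full in-order sequence: B, X, T, F, C, U, W, H, K.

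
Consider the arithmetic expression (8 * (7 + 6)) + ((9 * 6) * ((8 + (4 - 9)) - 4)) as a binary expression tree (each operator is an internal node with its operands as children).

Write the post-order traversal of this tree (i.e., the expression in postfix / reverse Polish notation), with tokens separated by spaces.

Post-order on an expression tree gives postfix notation: for each operator, emit left operand, right operand, then the operator.

8 7 6 + * 9 6 * 8 4 9 - + 4 - * +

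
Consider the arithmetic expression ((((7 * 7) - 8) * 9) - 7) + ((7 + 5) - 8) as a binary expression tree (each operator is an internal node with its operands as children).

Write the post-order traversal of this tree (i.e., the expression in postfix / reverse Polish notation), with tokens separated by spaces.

7 7 * 8 - 9 * 7 - 7 5 + 8 - +

Post-order on an expression tree gives postfix notation: for each operator, emit left operand, right operand, then the operator.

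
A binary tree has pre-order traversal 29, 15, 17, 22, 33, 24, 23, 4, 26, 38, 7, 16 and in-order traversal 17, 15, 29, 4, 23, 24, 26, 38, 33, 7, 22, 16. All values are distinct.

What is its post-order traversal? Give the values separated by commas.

17, 15, 4, 23, 38, 26, 24, 7, 33, 16, 22, 29

The first element of pre-order is the root; it splits in-order into left and right subtrees.
Root 29: left subtree has 2 nodes {17, 15}, right has 9 {4, 23, 24, 26, 38, 33, 7, 22, 16}.
  Root 15: left subtree has 1 node {17}, right has 0 { }.
  Root 22: left subtree has 7 nodes {4, 23, 24, 26, 38, 33, 7}, right has 1 {16}.
    Root 33: left subtree has 5 nodes {4, 23, 24, 26, 38}, right has 1 {7}.
      Root 24: left subtree has 2 nodes {4, 23}, right has 2 {26, 38}.
        Root 23: left subtree has 1 node {4}, right has 0 { }.
        Root 26: left subtree has 0 nodes { }, right has 1 {38}.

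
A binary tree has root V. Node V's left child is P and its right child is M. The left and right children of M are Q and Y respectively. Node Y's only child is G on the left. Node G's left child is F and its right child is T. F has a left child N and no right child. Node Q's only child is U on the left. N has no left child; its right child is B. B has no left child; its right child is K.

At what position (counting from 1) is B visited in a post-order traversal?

Post-order visits the left subtree, then the right subtree, then the node.
At V: go left to P.
  P is a leaf — visit P.
At V: go right to M.
  At M: go left to Q.
    At Q: go left to U.
      U is a leaf — visit U.
    At Q: no right child.
    Visit Q.
  At M: go right to Y.
    At Y: go left to G.
      At G: go left to F.
        At F: go left to N.
          At N: no left child.
          At N: go right to B.
            At B: no left child.
            At B: go right to K.
              K is a leaf — visit K.
            Visit B.
          Visit N.
        At F: no right child.
        Visit F.
      At G: go right to T.
        T is a leaf — visit T.
      Visit G.
    At Y: no right child.
    Visit Y.
  Visit M.
Visit V.
Full post-order sequence: P, U, Q, K, B, N, F, T, G, Y, M, V.

5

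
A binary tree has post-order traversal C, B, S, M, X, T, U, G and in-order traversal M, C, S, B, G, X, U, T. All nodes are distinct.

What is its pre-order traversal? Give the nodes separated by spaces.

G M S C B U X T

The last element of post-order is the root; it splits in-order into left and right subtrees.
Root G: left subtree has 4 nodes {M, C, S, B}, right has 3 {X, U, T}.
  Root M: left subtree has 0 nodes { }, right has 3 {C, S, B}.
    Root S: left subtree has 1 node {C}, right has 1 {B}.
  Root U: left subtree has 1 node {X}, right has 1 {T}.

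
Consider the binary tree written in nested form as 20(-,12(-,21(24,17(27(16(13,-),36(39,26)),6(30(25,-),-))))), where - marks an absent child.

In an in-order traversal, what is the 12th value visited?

In-order visits the left subtree, then the node, then the right subtree.
At 20: no left child.
Visit 20.
At 20: go right to 12.
  At 12: no left child.
  Visit 12.
  At 12: go right to 21.
    At 21: go left to 24.
      24 is a leaf — visit 24.
    Visit 21.
    At 21: go right to 17.
      At 17: go left to 27.
        At 27: go left to 16.
          At 16: go left to 13.
            13 is a leaf — visit 13.
          Visit 16.
          At 16: no right child.
        Visit 27.
        At 27: go right to 36.
          At 36: go left to 39.
            39 is a leaf — visit 39.
          Visit 36.
          At 36: go right to 26.
            26 is a leaf — visit 26.
      Visit 17.
      At 17: go right to 6.
        At 6: go left to 30.
          At 30: go left to 25.
            25 is a leaf — visit 25.
          Visit 30.
          At 30: no right child.
        Visit 6.
        At 6: no right child.
Full in-order sequence: 20, 12, 24, 21, 13, 16, 27, 39, 36, 26, 17, 25, 30, 6.

25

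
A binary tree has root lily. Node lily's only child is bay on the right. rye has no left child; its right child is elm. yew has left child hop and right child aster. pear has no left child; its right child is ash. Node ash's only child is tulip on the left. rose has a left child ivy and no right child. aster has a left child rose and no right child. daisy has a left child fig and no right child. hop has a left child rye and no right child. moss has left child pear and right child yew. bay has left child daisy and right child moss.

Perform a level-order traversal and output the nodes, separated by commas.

Level-order visits nodes level by level from the root, left to right within each level.
Level 0: lily
Level 1: bay
Level 2: daisy, moss
Level 3: fig, pear, yew
Level 4: ash, hop, aster
Level 5: tulip, rye, rose
Level 6: elm, ivy

lily, bay, daisy, moss, fig, pear, yew, ash, hop, aster, tulip, rye, rose, elm, ivy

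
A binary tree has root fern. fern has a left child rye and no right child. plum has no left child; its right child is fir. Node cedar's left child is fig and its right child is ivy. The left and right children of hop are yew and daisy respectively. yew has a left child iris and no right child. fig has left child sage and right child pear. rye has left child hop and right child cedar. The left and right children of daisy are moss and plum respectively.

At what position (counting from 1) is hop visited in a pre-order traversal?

3

Pre-order visits the node, then its left subtree, then its right subtree.
Visit fern.
At fern: go left to rye.
  Visit rye.
  At rye: go left to hop.
    Visit hop.
    At hop: go left to yew.
      Visit yew.
      At yew: go left to iris.
        iris is a leaf — visit iris.
      At yew: no right child.
    At hop: go right to daisy.
      Visit daisy.
      At daisy: go left to moss.
        moss is a leaf — visit moss.
      At daisy: go right to plum.
        Visit plum.
        At plum: no left child.
        At plum: go right to fir.
          fir is a leaf — visit fir.
  At rye: go right to cedar.
    Visit cedar.
    At cedar: go left to fig.
      Visit fig.
      At fig: go left to sage.
        sage is a leaf — visit sage.
      At fig: go right to pear.
        pear is a leaf — visit pear.
    At cedar: go right to ivy.
      ivy is a leaf — visit ivy.
At fern: no right child.
Full pre-order sequence: fern, rye, hop, yew, iris, daisy, moss, plum, fir, cedar, fig, sage, pear, ivy.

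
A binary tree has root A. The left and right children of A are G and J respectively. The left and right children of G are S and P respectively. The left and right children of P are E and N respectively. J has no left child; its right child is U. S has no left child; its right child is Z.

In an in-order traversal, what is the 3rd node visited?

In-order visits the left subtree, then the node, then the right subtree.
At A: go left to G.
  At G: go left to S.
    At S: no left child.
    Visit S.
    At S: go right to Z.
      Z is a leaf — visit Z.
  Visit G.
  At G: go right to P.
    At P: go left to E.
      E is a leaf — visit E.
    Visit P.
    At P: go right to N.
      N is a leaf — visit N.
Visit A.
At A: go right to J.
  At J: no left child.
  Visit J.
  At J: go right to U.
    U is a leaf — visit U.
Full in-order sequence: S, Z, G, E, P, N, A, J, U.

G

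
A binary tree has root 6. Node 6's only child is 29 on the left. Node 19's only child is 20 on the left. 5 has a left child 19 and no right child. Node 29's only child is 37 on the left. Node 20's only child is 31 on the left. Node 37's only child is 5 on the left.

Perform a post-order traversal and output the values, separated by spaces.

Post-order visits the left subtree, then the right subtree, then the node.
At 6: go left to 29.
  At 29: go left to 37.
    At 37: go left to 5.
      At 5: go left to 19.
        At 19: go left to 20.
          At 20: go left to 31.
            31 is a leaf — visit 31.
          At 20: no right child.
          Visit 20.
        At 19: no right child.
        Visit 19.
      At 5: no right child.
      Visit 5.
    At 37: no right child.
    Visit 37.
  At 29: no right child.
  Visit 29.
At 6: no right child.
Visit 6.

31 20 19 5 37 29 6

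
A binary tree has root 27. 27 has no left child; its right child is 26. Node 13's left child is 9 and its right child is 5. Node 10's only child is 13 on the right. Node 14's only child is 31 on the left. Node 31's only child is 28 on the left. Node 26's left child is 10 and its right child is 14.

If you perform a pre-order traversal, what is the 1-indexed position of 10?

3

Pre-order visits the node, then its left subtree, then its right subtree.
Visit 27.
At 27: no left child.
At 27: go right to 26.
  Visit 26.
  At 26: go left to 10.
    Visit 10.
    At 10: no left child.
    At 10: go right to 13.
      Visit 13.
      At 13: go left to 9.
        9 is a leaf — visit 9.
      At 13: go right to 5.
        5 is a leaf — visit 5.
  At 26: go right to 14.
    Visit 14.
    At 14: go left to 31.
      Visit 31.
      At 31: go left to 28.
        28 is a leaf — visit 28.
      At 31: no right child.
    At 14: no right child.
Full pre-order sequence: 27, 26, 10, 13, 9, 5, 14, 31, 28.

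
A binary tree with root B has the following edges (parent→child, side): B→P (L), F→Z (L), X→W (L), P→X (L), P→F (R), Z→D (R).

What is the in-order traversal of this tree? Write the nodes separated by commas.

W, X, P, Z, D, F, B

In-order visits the left subtree, then the node, then the right subtree.
At B: go left to P.
  At P: go left to X.
    At X: go left to W.
      W is a leaf — visit W.
    Visit X.
    At X: no right child.
  Visit P.
  At P: go right to F.
    At F: go left to Z.
      At Z: no left child.
      Visit Z.
      At Z: go right to D.
        D is a leaf — visit D.
    Visit F.
    At F: no right child.
Visit B.
At B: no right child.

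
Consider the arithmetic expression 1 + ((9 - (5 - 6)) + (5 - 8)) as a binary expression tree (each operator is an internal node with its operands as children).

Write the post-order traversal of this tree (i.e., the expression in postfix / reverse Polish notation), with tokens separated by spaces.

1 9 5 6 - - 5 8 - + +

Post-order on an expression tree gives postfix notation: for each operator, emit left operand, right operand, then the operator.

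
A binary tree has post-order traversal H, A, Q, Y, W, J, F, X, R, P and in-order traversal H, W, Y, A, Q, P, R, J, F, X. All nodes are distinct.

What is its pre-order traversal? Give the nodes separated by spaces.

P W H Y Q A R X F J

The last element of post-order is the root; it splits in-order into left and right subtrees.
Root P: left subtree has 5 nodes {H, W, Y, A, Q}, right has 4 {R, J, F, X}.
  Root W: left subtree has 1 node {H}, right has 3 {Y, A, Q}.
    Root Y: left subtree has 0 nodes { }, right has 2 {A, Q}.
      Root Q: left subtree has 1 node {A}, right has 0 { }.
  Root R: left subtree has 0 nodes { }, right has 3 {J, F, X}.
    Root X: left subtree has 2 nodes {J, F}, right has 0 { }.
      Root F: left subtree has 1 node {J}, right has 0 { }.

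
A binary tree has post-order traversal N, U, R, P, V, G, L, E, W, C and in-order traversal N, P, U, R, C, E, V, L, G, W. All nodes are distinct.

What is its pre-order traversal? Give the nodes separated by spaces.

C P N R U W E L V G

The last element of post-order is the root; it splits in-order into left and right subtrees.
Root C: left subtree has 4 nodes {N, P, U, R}, right has 5 {E, V, L, G, W}.
  Root P: left subtree has 1 node {N}, right has 2 {U, R}.
    Root R: left subtree has 1 node {U}, right has 0 { }.
  Root W: left subtree has 4 nodes {E, V, L, G}, right has 0 { }.
    Root E: left subtree has 0 nodes { }, right has 3 {V, L, G}.
      Root L: left subtree has 1 node {V}, right has 1 {G}.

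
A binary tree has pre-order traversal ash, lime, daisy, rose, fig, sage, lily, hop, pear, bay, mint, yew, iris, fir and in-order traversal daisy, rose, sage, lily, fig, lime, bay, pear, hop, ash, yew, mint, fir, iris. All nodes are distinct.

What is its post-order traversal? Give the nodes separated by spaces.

lily sage fig rose daisy bay pear hop lime yew fir iris mint ash

The first element of pre-order is the root; it splits in-order into left and right subtrees.
Root ash: left subtree has 9 nodes {daisy, rose, sage, lily, fig, lime, bay, pear, hop}, right has 4 {yew, mint, fir, iris}.
  Root lime: left subtree has 5 nodes {daisy, rose, sage, lily, fig}, right has 3 {bay, pear, hop}.
    Root daisy: left subtree has 0 nodes { }, right has 4 {rose, sage, lily, fig}.
      Root rose: left subtree has 0 nodes { }, right has 3 {sage, lily, fig}.
        Root fig: left subtree has 2 nodes {sage, lily}, right has 0 { }.
          Root sage: left subtree has 0 nodes { }, right has 1 {lily}.
    Root hop: left subtree has 2 nodes {bay, pear}, right has 0 { }.
      Root pear: left subtree has 1 node {bay}, right has 0 { }.
  Root mint: left subtree has 1 node {yew}, right has 2 {fir, iris}.
    Root iris: left subtree has 1 node {fir}, right has 0 { }.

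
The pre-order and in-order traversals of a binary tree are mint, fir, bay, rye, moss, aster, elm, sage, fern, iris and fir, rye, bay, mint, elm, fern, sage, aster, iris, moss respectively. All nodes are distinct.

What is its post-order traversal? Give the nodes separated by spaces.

The first element of pre-order is the root; it splits in-order into left and right subtrees.
Root mint: left subtree has 3 nodes {fir, rye, bay}, right has 6 {elm, fern, sage, aster, iris, moss}.
  Root fir: left subtree has 0 nodes { }, right has 2 {rye, bay}.
    Root bay: left subtree has 1 node {rye}, right has 0 { }.
  Root moss: left subtree has 5 nodes {elm, fern, sage, aster, iris}, right has 0 { }.
    Root aster: left subtree has 3 nodes {elm, fern, sage}, right has 1 {iris}.
      Root elm: left subtree has 0 nodes { }, right has 2 {fern, sage}.
        Root sage: left subtree has 1 node {fern}, right has 0 { }.

rye bay fir fern sage elm iris aster moss mint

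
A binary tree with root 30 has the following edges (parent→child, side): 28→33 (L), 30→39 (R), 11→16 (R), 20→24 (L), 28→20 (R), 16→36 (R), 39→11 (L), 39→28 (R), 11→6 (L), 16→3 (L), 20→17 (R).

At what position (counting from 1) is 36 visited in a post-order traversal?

Post-order visits the left subtree, then the right subtree, then the node.
At 30: no left child.
At 30: go right to 39.
  At 39: go left to 11.
    At 11: go left to 6.
      6 is a leaf — visit 6.
    At 11: go right to 16.
      At 16: go left to 3.
        3 is a leaf — visit 3.
      At 16: go right to 36.
        36 is a leaf — visit 36.
      Visit 16.
    Visit 11.
  At 39: go right to 28.
    At 28: go left to 33.
      33 is a leaf — visit 33.
    At 28: go right to 20.
      At 20: go left to 24.
        24 is a leaf — visit 24.
      At 20: go right to 17.
        17 is a leaf — visit 17.
      Visit 20.
    Visit 28.
  Visit 39.
Visit 30.
Full post-order sequence: 6, 3, 36, 16, 11, 33, 24, 17, 20, 28, 39, 30.

3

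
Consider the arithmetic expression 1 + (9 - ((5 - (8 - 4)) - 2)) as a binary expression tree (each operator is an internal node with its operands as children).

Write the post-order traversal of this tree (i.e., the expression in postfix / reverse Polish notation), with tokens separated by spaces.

Post-order on an expression tree gives postfix notation: for each operator, emit left operand, right operand, then the operator.

1 9 5 8 4 - - 2 - - +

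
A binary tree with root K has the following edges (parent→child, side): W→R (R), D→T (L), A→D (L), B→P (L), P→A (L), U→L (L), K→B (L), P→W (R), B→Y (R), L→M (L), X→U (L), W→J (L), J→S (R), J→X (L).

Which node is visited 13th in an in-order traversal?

B

In-order visits the left subtree, then the node, then the right subtree.
At K: go left to B.
  At B: go left to P.
    At P: go left to A.
      At A: go left to D.
        At D: go left to T.
          T is a leaf — visit T.
        Visit D.
        At D: no right child.
      Visit A.
      At A: no right child.
    Visit P.
    At P: go right to W.
      At W: go left to J.
        At J: go left to X.
          At X: go left to U.
            At U: go left to L.
              At L: go left to M.
                M is a leaf — visit M.
              Visit L.
              At L: no right child.
            Visit U.
            At U: no right child.
          Visit X.
          At X: no right child.
        Visit J.
        At J: go right to S.
          S is a leaf — visit S.
      Visit W.
      At W: go right to R.
        R is a leaf — visit R.
  Visit B.
  At B: go right to Y.
    Y is a leaf — visit Y.
Visit K.
At K: no right child.
Full in-order sequence: T, D, A, P, M, L, U, X, J, S, W, R, B, Y, K.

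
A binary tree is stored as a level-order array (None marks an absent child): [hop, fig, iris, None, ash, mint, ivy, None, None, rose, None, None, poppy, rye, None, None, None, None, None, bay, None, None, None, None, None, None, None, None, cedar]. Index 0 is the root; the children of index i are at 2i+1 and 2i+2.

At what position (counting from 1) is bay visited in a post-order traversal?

1

Post-order visits the left subtree, then the right subtree, then the node.
At hop: go left to fig.
  At fig: no left child.
  At fig: go right to ash.
    At ash: go left to rose.
      At rose: go left to bay.
        bay is a leaf — visit bay.
      At rose: no right child.
      Visit rose.
    At ash: no right child.
    Visit ash.
  Visit fig.
At hop: go right to iris.
  At iris: go left to mint.
    At mint: no left child.
    At mint: go right to poppy.
      poppy is a leaf — visit poppy.
    Visit mint.
  At iris: go right to ivy.
    At ivy: go left to rye.
      At rye: no left child.
      At rye: go right to cedar.
        cedar is a leaf — visit cedar.
      Visit rye.
    At ivy: no right child.
    Visit ivy.
  Visit iris.
Visit hop.
Full post-order sequence: bay, rose, ash, fig, poppy, mint, cedar, rye, ivy, iris, hop.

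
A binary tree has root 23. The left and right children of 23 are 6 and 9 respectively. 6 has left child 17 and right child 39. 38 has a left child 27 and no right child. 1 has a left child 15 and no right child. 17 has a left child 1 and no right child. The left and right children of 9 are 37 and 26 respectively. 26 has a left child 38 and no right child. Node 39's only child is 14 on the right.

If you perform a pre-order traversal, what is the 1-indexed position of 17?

Pre-order visits the node, then its left subtree, then its right subtree.
Visit 23.
At 23: go left to 6.
  Visit 6.
  At 6: go left to 17.
    Visit 17.
    At 17: go left to 1.
      Visit 1.
      At 1: go left to 15.
        15 is a leaf — visit 15.
      At 1: no right child.
    At 17: no right child.
  At 6: go right to 39.
    Visit 39.
    At 39: no left child.
    At 39: go right to 14.
      14 is a leaf — visit 14.
At 23: go right to 9.
  Visit 9.
  At 9: go left to 37.
    37 is a leaf — visit 37.
  At 9: go right to 26.
    Visit 26.
    At 26: go left to 38.
      Visit 38.
      At 38: go left to 27.
        27 is a leaf — visit 27.
      At 38: no right child.
    At 26: no right child.
Full pre-order sequence: 23, 6, 17, 1, 15, 39, 14, 9, 37, 26, 38, 27.

3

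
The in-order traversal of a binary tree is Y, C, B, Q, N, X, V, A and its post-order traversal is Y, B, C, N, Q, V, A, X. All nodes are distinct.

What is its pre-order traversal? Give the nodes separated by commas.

The last element of post-order is the root; it splits in-order into left and right subtrees.
Root X: left subtree has 5 nodes {Y, C, B, Q, N}, right has 2 {V, A}.
  Root Q: left subtree has 3 nodes {Y, C, B}, right has 1 {N}.
    Root C: left subtree has 1 node {Y}, right has 1 {B}.
  Root A: left subtree has 1 node {V}, right has 0 { }.

X, Q, C, Y, B, N, A, V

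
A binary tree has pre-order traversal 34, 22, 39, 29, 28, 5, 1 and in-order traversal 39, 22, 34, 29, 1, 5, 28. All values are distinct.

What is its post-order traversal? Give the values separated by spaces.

39 22 1 5 28 29 34

The first element of pre-order is the root; it splits in-order into left and right subtrees.
Root 34: left subtree has 2 nodes {39, 22}, right has 4 {29, 1, 5, 28}.
  Root 22: left subtree has 1 node {39}, right has 0 { }.
  Root 29: left subtree has 0 nodes { }, right has 3 {1, 5, 28}.
    Root 28: left subtree has 2 nodes {1, 5}, right has 0 { }.
      Root 5: left subtree has 1 node {1}, right has 0 { }.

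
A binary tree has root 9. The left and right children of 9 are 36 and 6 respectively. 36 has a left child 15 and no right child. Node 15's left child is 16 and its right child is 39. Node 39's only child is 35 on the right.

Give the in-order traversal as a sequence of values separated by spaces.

16 15 39 35 36 9 6

In-order visits the left subtree, then the node, then the right subtree.
At 9: go left to 36.
  At 36: go left to 15.
    At 15: go left to 16.
      16 is a leaf — visit 16.
    Visit 15.
    At 15: go right to 39.
      At 39: no left child.
      Visit 39.
      At 39: go right to 35.
        35 is a leaf — visit 35.
  Visit 36.
  At 36: no right child.
Visit 9.
At 9: go right to 6.
  6 is a leaf — visit 6.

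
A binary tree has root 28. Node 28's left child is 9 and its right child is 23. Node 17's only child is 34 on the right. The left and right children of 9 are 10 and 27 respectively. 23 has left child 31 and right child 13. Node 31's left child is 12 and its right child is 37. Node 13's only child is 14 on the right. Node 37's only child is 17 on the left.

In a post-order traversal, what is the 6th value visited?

Post-order visits the left subtree, then the right subtree, then the node.
At 28: go left to 9.
  At 9: go left to 10.
    10 is a leaf — visit 10.
  At 9: go right to 27.
    27 is a leaf — visit 27.
  Visit 9.
At 28: go right to 23.
  At 23: go left to 31.
    At 31: go left to 12.
      12 is a leaf — visit 12.
    At 31: go right to 37.
      At 37: go left to 17.
        At 17: no left child.
        At 17: go right to 34.
          34 is a leaf — visit 34.
        Visit 17.
      At 37: no right child.
      Visit 37.
    Visit 31.
  At 23: go right to 13.
    At 13: no left child.
    At 13: go right to 14.
      14 is a leaf — visit 14.
    Visit 13.
  Visit 23.
Visit 28.
Full post-order sequence: 10, 27, 9, 12, 34, 17, 37, 31, 14, 13, 23, 28.

17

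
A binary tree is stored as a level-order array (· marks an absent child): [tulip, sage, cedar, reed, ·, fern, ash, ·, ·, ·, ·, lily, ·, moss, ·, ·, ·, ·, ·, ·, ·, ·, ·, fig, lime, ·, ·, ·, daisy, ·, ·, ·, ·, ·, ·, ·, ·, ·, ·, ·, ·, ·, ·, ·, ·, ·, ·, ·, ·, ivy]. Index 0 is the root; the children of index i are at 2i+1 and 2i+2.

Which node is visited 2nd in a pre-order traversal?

Pre-order visits the node, then its left subtree, then its right subtree.
Visit tulip.
At tulip: go left to sage.
  Visit sage.
  At sage: go left to reed.
    reed is a leaf — visit reed.
  At sage: no right child.
At tulip: go right to cedar.
  Visit cedar.
  At cedar: go left to fern.
    Visit fern.
    At fern: go left to lily.
      Visit lily.
      At lily: go left to fig.
        fig is a leaf — visit fig.
      At lily: go right to lime.
        Visit lime.
        At lime: go left to ivy.
          ivy is a leaf — visit ivy.
        At lime: no right child.
    At fern: no right child.
  At cedar: go right to ash.
    Visit ash.
    At ash: go left to moss.
      Visit moss.
      At moss: no left child.
      At moss: go right to daisy.
        daisy is a leaf — visit daisy.
    At ash: no right child.
Full pre-order sequence: tulip, sage, reed, cedar, fern, lily, fig, lime, ivy, ash, moss, daisy.

sage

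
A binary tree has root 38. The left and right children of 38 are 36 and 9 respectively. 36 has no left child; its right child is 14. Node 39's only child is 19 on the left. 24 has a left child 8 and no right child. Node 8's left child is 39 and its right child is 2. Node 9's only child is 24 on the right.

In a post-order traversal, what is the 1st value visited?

14

Post-order visits the left subtree, then the right subtree, then the node.
At 38: go left to 36.
  At 36: no left child.
  At 36: go right to 14.
    14 is a leaf — visit 14.
  Visit 36.
At 38: go right to 9.
  At 9: no left child.
  At 9: go right to 24.
    At 24: go left to 8.
      At 8: go left to 39.
        At 39: go left to 19.
          19 is a leaf — visit 19.
        At 39: no right child.
        Visit 39.
      At 8: go right to 2.
        2 is a leaf — visit 2.
      Visit 8.
    At 24: no right child.
    Visit 24.
  Visit 9.
Visit 38.
Full post-order sequence: 14, 36, 19, 39, 2, 8, 24, 9, 38.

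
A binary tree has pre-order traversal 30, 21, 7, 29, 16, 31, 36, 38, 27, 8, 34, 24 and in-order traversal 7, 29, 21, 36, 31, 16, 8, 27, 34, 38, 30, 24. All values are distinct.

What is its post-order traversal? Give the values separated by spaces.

29 7 36 31 8 34 27 38 16 21 24 30

The first element of pre-order is the root; it splits in-order into left and right subtrees.
Root 30: left subtree has 10 nodes {7, 29, 21, 36, 31, 16, 8, 27, 34, 38}, right has 1 {24}.
  Root 21: left subtree has 2 nodes {7, 29}, right has 7 {36, 31, 16, 8, 27, 34, 38}.
    Root 7: left subtree has 0 nodes { }, right has 1 {29}.
    Root 16: left subtree has 2 nodes {36, 31}, right has 4 {8, 27, 34, 38}.
      Root 31: left subtree has 1 node {36}, right has 0 { }.
      Root 38: left subtree has 3 nodes {8, 27, 34}, right has 0 { }.
        Root 27: left subtree has 1 node {8}, right has 1 {34}.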